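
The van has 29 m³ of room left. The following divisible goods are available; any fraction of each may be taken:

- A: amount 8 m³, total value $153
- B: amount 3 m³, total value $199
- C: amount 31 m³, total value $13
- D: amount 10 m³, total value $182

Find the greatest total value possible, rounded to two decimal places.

537.35

Take in order of value per unit:
- B (199/3 per unit): all 3 → value 199, running total 199.00
- A (153/8 per unit): all 8 → value 153, running total 352.00
- D (182/10 per unit): all 10 → value 182, running total 534.00
- C (13/31 per unit): 8 of 31 → value 8×13/31 = 3.3548, running total 537.35
Total 537.35.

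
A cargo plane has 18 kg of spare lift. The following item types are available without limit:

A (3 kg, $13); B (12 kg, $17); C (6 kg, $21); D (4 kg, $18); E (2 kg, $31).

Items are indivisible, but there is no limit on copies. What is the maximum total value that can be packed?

Best value-per-unit is E at 31/2, and filling with it alone uses weight 9×2=18. No mix of the others beats 9×31 = 279.

$279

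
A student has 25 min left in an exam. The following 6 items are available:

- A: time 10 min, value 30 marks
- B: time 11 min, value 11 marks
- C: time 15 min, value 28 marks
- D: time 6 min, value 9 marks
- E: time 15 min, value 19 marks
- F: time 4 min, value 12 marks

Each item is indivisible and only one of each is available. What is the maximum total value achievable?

58 marks

This is a 0/1 knapsack; check combinations near the capacity.
- A+C: time 10+15=25, value 30+28=58
- A+B+F: time 10+11+4=25, value 30+11+12=53
- A+D+F: time 10+6+4=20, value 30+9+12=51
- A+E: time 10+15=25, value 30+19=49
- C+D+F: time 15+6+4=25, value 28+9+12=49
Best: 58 marks.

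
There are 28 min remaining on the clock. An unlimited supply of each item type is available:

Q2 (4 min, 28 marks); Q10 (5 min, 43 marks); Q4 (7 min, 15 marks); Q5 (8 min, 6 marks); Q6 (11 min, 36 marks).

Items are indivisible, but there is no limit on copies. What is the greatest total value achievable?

Best value-per-unit is Q10 at 43/5; filling with it alone gives 5×43 = 215.
Optimal mix: 2×Q2 + 4×Q10 → time 28, value 228.

228 marks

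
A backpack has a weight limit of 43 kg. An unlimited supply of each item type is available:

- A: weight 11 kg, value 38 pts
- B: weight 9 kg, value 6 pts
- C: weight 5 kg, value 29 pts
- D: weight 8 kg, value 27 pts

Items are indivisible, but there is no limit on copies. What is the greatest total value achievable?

Best value-per-unit is C at 29/5, and filling with it alone uses weight 8×5=40. No mix of the others beats 8×29 = 232.

232 pts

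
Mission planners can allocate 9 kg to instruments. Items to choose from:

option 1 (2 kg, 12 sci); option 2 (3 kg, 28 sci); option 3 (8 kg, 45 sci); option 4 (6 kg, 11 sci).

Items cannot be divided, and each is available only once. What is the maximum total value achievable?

Check high-value combinations within 9 kg:
- option 3: mass 8, value 45
- option 1+option 2: mass 2+3=5, value 12+28=40
- option 2+option 4: mass 3+6=9, value 28+11=39
- option 2: mass 3, value 28
Best: 45 sci.

45 sci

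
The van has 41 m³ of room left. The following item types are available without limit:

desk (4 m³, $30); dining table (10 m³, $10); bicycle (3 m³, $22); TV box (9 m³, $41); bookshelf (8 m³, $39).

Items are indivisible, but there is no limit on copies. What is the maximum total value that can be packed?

Best value-per-unit is desk at 30/4; filling with it alone gives 10×30 = 300.
Optimal mix: 8×desk + 3×bicycle → volume 41, value 306.

$306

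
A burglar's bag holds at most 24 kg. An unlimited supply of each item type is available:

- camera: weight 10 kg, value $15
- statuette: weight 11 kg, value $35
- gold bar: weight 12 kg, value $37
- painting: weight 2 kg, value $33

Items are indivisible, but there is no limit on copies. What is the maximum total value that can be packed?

$396

Best value-per-unit is painting at 33/2, and filling with it alone uses weight 12×2=24. No mix of the others beats 12×33 = 396.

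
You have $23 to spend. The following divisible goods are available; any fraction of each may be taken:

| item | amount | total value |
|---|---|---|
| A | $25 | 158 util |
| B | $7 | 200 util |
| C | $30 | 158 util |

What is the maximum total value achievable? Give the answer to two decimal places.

Take in order of value per unit:
- B (200/7 per unit): all 7 → value 200, running total 200.00
- A (158/25 per unit): 16 of 25 → value 16×158/25 = 101.1200, running total 301.12
Total 301.12.

301.12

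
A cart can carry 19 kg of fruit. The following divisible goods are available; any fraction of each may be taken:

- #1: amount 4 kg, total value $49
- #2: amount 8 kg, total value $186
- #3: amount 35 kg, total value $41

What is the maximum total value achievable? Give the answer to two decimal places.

Take in order of value per unit:
- #2 (186/8 per unit): all 8 → value 186, running total 186.00
- #1 (49/4 per unit): all 4 → value 49, running total 235.00
- #3 (41/35 per unit): 7 of 35 → value 7×41/35 = 8.2000, running total 243.20
Total 243.20.

243.20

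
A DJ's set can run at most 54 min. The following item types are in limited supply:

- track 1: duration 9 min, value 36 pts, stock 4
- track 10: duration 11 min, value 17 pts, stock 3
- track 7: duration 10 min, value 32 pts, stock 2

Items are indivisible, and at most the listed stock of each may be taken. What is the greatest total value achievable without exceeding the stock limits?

Best selections within duration 54 and stock limits:
- 4×track 1 + 1×track 7: duration 46, value 176
- 3×track 1 + 2×track 7: duration 47, value 172
- 4×track 1 + 1×track 10: duration 47, value 161
Best: 176 pts.

176 pts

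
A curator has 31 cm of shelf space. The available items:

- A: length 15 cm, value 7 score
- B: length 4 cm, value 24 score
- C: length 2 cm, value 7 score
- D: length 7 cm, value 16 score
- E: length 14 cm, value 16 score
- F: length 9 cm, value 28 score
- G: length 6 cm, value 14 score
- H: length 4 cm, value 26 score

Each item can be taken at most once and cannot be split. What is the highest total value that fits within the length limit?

This is a 0/1 knapsack; check combinations near the capacity.
- B+D+F+G+H: length 4+7+9+6+4=30, value 24+16+28+14+26=108
- B+C+D+F+H: length 4+2+7+9+4=26, value 24+7+16+28+26=101
- B+C+F+G+H: length 4+2+9+6+4=25, value 24+7+28+14+26=99
- B+D+F+H: length 4+7+9+4=24, value 24+16+28+26=94
- B+E+F+H: length 4+14+9+4=31, value 24+16+28+26=94
Best: 108 score.

108 score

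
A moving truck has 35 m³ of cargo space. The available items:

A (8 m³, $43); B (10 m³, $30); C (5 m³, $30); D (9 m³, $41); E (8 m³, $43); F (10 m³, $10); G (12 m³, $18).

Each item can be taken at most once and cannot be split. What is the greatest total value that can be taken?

Check high-value combinations within 35 m³:
- A+C+D+E: volume 8+5+9+8=30, value 43+30+41+43=157
- A+B+D+E: volume 8+10+9+8=35, value 43+30+41+43=157
- A+B+C+E: volume 8+10+5+8=31, value 43+30+30+43=146
- A+B+C+D: volume 8+10+5+9=32, value 43+30+30+41=144
- B+C+D+E: volume 10+5+9+8=32, value 30+30+41+43=144
Best: $157.

$157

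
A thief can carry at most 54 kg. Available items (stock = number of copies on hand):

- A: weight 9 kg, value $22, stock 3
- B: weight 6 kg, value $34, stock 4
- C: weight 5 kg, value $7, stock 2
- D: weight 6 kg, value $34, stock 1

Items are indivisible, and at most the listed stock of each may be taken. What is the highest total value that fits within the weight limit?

$221

Best selections within weight 54 and stock limits:
- 2×A + 4×B + 1×C + 1×D: weight 53, value 221
- 2×A + 4×B + 1×D: weight 48, value 214
Best: $221.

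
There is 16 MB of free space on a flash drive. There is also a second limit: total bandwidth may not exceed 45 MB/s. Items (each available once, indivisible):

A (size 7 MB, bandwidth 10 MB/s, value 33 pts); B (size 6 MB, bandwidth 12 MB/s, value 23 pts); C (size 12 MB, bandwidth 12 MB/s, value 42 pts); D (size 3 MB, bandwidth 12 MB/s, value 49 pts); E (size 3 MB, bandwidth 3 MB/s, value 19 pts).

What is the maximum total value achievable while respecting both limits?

Feasible sets respecting both limits:
- A+B+D: size 16, bandwidth 34, value 105
- A+D+E: size 13, bandwidth 25, value 101
- C+D: size 15, bandwidth 24, value 91
- B+D+E: size 12, bandwidth 27, value 91
Best: 105 pts.

105 pts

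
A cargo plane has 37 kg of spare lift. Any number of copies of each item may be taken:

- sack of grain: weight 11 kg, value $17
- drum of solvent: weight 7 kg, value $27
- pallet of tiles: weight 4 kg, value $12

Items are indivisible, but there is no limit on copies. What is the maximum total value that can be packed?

$135

Best value-per-unit is drum of solvent at 27/7, and filling with it alone uses weight 5×7=35. No mix of the others beats 5×27 = 135.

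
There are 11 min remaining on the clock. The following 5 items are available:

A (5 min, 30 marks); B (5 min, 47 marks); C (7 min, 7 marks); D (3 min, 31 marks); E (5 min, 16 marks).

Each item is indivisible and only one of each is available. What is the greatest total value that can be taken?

78 marks

Check high-value combinations within 11 min:
- B+D: time 5+3=8, value 47+31=78
- A+B: time 5+5=10, value 30+47=77
- B+E: time 5+5=10, value 47+16=63
Best: 78 marks.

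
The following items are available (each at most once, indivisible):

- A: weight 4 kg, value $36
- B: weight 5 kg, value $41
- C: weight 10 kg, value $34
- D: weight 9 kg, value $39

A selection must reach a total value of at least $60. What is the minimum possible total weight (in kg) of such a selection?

Subsets with value ≥ 60, sorted by total weight:
- A+B: weight 9, value 77
- A+D: weight 13, value 75
- B+D: weight 14, value 80
Minimum weight: 9 kg.

9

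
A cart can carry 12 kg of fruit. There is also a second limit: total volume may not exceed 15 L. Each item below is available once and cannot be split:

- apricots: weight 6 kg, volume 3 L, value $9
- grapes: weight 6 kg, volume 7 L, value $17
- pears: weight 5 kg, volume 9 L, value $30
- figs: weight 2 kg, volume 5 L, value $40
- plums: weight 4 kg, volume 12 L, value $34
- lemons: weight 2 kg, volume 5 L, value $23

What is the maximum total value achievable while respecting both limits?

$72

Feasible sets respecting both limits:
- apricots+figs+lemons: weight 10, volume 13, value 72
- pears+figs: weight 7, volume 14, value 70
- figs+lemons: weight 4, volume 10, value 63
- grapes+figs: weight 8, volume 12, value 57
Best: $72.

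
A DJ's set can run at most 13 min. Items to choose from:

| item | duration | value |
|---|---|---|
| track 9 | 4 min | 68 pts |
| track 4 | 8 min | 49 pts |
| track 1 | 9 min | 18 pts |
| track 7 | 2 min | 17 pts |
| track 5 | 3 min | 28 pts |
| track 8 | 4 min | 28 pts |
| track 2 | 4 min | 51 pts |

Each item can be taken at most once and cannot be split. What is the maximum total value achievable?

Check high-value combinations within 13 min:
- track 9+track 7+track 5+track 2: duration 4+2+3+4=13, value 68+17+28+51=164
- track 9+track 5+track 2: duration 4+3+4=11, value 68+28+51=147
- track 9+track 8+track 2: duration 4+4+4=12, value 68+28+51=147
- track 9+track 7+track 5+track 8: duration 4+2+3+4=13, value 68+17+28+28=141
- track 9+track 7+track 2: duration 4+2+4=10, value 68+17+51=136
Best: 164 pts.

164 pts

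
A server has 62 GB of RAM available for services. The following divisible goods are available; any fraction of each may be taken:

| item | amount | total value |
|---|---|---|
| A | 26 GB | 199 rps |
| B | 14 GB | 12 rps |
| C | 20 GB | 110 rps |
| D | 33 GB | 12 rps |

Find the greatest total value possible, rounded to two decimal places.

Take in order of value per unit:
- A (199/26 per unit): all 26 → value 199, running total 199.00
- C (110/20 per unit): all 20 → value 110, running total 309.00
- B (12/14 per unit): all 14 → value 12, running total 321.00
- D (12/33 per unit): 2 of 33 → value 2×12/33 = 0.7273, running total 321.73
Total 321.73.

321.73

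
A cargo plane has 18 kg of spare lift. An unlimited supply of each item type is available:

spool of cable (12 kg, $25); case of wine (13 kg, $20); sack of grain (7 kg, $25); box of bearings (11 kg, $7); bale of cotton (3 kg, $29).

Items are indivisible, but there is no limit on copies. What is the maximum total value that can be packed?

Best value-per-unit is bale of cotton at 29/3, and filling with it alone uses weight 6×3=18. No mix of the others beats 6×29 = 174.

$174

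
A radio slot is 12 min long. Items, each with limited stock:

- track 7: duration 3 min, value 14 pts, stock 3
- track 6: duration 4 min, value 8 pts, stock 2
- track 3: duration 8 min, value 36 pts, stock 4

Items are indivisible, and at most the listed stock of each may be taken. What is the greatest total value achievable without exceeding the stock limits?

Best selections within duration 12 and stock limits:
- 1×track 7 + 1×track 3: duration 11, value 50
- 1×track 6 + 1×track 3: duration 12, value 44
Best: 50 pts.

50 pts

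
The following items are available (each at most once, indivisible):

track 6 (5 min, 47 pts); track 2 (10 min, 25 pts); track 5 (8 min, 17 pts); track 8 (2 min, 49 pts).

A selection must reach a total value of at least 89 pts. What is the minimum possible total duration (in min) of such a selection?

Subsets with value ≥ 89, sorted by total duration:
- track 6+track 8: duration 7, value 96
- track 6+track 5+track 8: duration 15, value 113
Minimum duration: 7 min.

7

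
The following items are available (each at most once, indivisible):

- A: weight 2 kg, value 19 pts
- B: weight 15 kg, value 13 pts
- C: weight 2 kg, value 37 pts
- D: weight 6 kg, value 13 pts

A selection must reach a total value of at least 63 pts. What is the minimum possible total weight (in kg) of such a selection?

Subsets with value ≥ 63, sorted by total weight:
- A+C+D: weight 10, value 69
- A+B+C: weight 19, value 69
- B+C+D: weight 23, value 63
Minimum weight: 10 kg.

10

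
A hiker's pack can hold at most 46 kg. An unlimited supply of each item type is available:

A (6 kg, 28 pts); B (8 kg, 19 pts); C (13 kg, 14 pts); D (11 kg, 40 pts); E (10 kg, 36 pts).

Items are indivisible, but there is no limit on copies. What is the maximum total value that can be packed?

204 pts

Best value-per-unit is A at 28/6; filling with it alone gives 7×28 = 196.
Optimal mix: 6×A + 1×E → weight 46, value 204.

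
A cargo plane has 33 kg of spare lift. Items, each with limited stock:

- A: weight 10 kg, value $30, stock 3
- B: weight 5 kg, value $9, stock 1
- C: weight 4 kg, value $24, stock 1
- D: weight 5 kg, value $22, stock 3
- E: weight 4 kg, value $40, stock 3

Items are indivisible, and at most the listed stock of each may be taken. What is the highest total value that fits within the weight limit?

Top feasible selections:
- 1×C + 3×D + 3×E: weight 31, value 210
- 1×B + 1×C + 2×D + 3×E: weight 31, value 197
Best: $210.

$210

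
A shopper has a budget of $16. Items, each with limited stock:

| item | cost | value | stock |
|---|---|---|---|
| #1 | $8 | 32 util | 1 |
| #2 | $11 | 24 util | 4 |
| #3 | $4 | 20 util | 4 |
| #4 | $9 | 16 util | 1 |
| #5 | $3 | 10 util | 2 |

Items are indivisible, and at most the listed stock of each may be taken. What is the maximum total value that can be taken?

Top feasible selections:
- 4×#3: cost 16, value 80
- 1×#1 + 2×#3: cost 16, value 72
Best: 80 util.

80 util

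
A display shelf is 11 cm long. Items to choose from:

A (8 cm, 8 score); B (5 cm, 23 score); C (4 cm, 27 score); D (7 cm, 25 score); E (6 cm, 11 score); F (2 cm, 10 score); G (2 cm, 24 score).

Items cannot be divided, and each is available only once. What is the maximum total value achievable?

Check high-value combinations within 11 cm:
- B+C+G: length 5+4+2=11, value 23+27+24=74
- C+F+G: length 4+2+2=8, value 27+10+24=61
- B+C+F: length 5+4+2=11, value 23+27+10=60
- D+F+G: length 7+2+2=11, value 25+10+24=59
- B+F+G: length 5+2+2=9, value 23+10+24=57
Best: 74 score.

74 score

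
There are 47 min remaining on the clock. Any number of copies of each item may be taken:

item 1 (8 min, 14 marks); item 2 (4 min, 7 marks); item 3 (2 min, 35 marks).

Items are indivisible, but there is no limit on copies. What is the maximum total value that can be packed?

805 marks

Best value-per-unit is item 3 at 35/2, and filling with it alone uses time 23×2=46. No mix of the others beats 23×35 = 805.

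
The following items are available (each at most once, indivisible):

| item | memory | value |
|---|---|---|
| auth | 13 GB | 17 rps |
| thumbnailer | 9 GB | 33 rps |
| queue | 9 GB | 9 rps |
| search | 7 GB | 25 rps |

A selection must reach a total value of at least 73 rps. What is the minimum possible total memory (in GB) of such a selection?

29

Subsets with value ≥ 73, sorted by total memory:
- auth+thumbnailer+search: memory 29, value 75
- auth+thumbnailer+queue+search: memory 38, value 84
Minimum memory: 29 GB.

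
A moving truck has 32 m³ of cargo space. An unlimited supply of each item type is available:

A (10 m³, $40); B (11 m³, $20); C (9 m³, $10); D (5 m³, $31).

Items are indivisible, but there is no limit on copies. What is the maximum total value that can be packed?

Best value-per-unit is D at 31/5, and filling with it alone uses volume 6×5=30. No mix of the others beats 6×31 = 186.

$186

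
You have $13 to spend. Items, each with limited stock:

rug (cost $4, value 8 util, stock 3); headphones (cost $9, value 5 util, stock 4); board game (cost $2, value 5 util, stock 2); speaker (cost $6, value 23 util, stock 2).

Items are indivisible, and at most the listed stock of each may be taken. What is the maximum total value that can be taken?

Top feasible selections:
- 2×speaker: cost 12, value 46
- 1×rug + 1×board game + 1×speaker: cost 12, value 36
Best: 46 util.

46 util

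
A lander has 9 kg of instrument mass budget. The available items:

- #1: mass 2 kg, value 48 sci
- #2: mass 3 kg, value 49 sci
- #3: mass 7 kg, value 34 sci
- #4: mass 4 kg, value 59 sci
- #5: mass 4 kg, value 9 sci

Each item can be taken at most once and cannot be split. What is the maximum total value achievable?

Check high-value combinations within 9 kg:
- #1+#2+#4: mass 2+3+4=9, value 48+49+59=156
- #2+#4: mass 3+4=7, value 49+59=108
- #1+#4: mass 2+4=6, value 48+59=107
- #1+#2+#5: mass 2+3+4=9, value 48+49+9=106
Best: 156 sci.

156 sci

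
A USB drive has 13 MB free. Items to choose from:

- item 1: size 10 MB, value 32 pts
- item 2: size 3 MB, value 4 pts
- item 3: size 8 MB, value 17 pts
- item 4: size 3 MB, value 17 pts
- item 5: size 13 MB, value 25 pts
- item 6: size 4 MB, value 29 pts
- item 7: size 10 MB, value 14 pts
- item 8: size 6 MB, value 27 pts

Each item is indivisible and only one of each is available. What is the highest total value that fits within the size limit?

Check high-value combinations within 13 MB:
- item 4+item 6+item 8: size 3+4+6=13, value 17+29+27=73
- item 2+item 6+item 8: size 3+4+6=13, value 4+29+27=60
- item 6+item 8: size 4+6=10, value 29+27=56
- item 2+item 4+item 6: size 3+3+4=10, value 4+17+29=50
Best: 73 pts.

73 pts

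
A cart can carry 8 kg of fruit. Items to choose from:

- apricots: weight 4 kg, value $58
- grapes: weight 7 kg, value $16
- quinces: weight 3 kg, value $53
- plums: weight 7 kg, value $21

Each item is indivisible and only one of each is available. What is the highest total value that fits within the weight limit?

$111

Check high-value combinations within 8 kg:
- apricots+quinces: weight 4+3=7, value 58+53=111
- apricots: weight 4, value 58
- quinces: weight 3, value 53
- plums: weight 7, value 21
Best: $111.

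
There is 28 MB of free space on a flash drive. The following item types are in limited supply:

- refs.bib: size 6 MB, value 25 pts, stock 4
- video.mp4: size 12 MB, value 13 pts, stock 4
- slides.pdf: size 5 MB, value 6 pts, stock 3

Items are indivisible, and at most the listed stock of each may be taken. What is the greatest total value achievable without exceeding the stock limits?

Best selections within size 28 and stock limits:
- 4×refs.bib: size 24, value 100
- 3×refs.bib + 2×slides.pdf: size 28, value 87
Best: 100 pts.

100 pts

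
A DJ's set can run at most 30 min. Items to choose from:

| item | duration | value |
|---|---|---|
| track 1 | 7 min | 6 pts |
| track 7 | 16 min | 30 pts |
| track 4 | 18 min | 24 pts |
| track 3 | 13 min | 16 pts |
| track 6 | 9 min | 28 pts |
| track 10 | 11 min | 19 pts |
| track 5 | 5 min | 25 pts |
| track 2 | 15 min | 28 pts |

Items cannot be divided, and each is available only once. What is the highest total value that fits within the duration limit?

This is a 0/1 knapsack; check combinations near the capacity.
- track 7+track 6+track 5: duration 16+9+5=30, value 30+28+25=83
- track 6+track 5+track 2: duration 9+5+15=29, value 28+25+28=81
- track 6+track 10+track 5: duration 9+11+5=25, value 28+19+25=72
- track 3+track 6+track 5: duration 13+9+5=27, value 16+28+25=69
Best: 83 pts.

83 pts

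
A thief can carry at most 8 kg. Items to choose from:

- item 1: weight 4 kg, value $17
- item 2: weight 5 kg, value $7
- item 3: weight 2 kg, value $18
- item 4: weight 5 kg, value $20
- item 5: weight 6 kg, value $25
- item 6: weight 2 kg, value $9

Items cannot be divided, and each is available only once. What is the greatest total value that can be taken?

$44

Check high-value combinations within 8 kg:
- item 1+item 3+item 6: weight 4+2+2=8, value 17+18+9=44
- item 3+item 5: weight 2+6=8, value 18+25=43
- item 3+item 4: weight 2+5=7, value 18+20=38
- item 1+item 3: weight 4+2=6, value 17+18=35
Best: $44.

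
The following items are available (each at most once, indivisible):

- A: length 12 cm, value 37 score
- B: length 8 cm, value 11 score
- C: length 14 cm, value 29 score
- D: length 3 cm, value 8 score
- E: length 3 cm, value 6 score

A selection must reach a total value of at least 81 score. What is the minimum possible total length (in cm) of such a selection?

Subsets with value ≥ 81, sorted by total length:
- A+B+C+D: length 37, value 85
- A+B+C+E: length 37, value 83
- A+B+C+D+E: length 40, value 91
Minimum length: 37 cm.

37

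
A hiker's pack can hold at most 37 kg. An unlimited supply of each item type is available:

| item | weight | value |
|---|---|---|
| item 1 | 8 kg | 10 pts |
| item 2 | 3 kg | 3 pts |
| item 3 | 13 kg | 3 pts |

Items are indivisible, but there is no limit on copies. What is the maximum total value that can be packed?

Best value-per-unit is item 1 at 10/8; filling with it alone gives 4×10 = 40.
Optimal mix: 4×item 1 + 1×item 2 → weight 35, value 43.

43 pts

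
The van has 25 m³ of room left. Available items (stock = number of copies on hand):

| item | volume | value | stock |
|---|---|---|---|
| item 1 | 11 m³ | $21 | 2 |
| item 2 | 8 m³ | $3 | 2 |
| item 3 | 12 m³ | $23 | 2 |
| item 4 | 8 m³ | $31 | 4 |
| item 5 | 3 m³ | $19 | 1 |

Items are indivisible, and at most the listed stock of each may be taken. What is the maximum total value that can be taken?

Best selections within volume 25 and stock limits:
- 3×item 4: volume 24, value 93
- 2×item 4 + 1×item 5: volume 19, value 81
- 1×item 3 + 1×item 4 + 1×item 5: volume 23, value 73
- 1×item 1 + 1×item 4 + 1×item 5: volume 22, value 71
Best: $93.

$93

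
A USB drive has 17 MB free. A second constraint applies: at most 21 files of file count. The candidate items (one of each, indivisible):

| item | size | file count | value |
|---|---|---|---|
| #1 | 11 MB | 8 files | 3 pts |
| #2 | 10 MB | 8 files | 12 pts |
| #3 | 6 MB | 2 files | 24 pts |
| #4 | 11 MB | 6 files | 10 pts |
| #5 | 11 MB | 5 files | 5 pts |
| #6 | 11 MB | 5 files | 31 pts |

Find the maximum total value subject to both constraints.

55 pts

Feasible sets respecting both limits:
- #3+#6: size 17, file count 7, value 55
- #2+#3: size 16, file count 10, value 36
- #3+#4: size 17, file count 8, value 34
Best: 55 pts.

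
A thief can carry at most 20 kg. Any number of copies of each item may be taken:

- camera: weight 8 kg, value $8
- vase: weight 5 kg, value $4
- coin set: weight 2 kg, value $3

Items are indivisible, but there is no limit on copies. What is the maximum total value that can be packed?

Best value-per-unit is coin set at 3/2, and filling with it alone uses weight 10×2=20. No mix of the others beats 10×3 = 30.

$30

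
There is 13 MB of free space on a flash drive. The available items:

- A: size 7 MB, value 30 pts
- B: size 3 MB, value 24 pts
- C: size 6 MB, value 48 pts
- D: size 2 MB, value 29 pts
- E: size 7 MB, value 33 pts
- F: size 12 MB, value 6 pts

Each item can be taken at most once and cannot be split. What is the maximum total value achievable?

Check high-value combinations within 13 MB:
- B+C+D: size 3+6+2=11, value 24+48+29=101
- B+D+E: size 3+2+7=12, value 24+29+33=86
- A+B+D: size 7+3+2=12, value 30+24+29=83
- C+E: size 6+7=13, value 48+33=81
- A+C: size 7+6=13, value 30+48=78
Best: 101 pts.

101 pts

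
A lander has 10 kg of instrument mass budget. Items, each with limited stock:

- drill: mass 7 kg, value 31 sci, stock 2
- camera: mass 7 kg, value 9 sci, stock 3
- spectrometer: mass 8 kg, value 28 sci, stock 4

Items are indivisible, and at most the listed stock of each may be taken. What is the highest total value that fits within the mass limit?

Top feasible selections:
- 1×drill: mass 7, value 31
- 1×spectrometer: mass 8, value 28
- 1×camera: mass 7, value 9
Best: 31 sci.

31 sci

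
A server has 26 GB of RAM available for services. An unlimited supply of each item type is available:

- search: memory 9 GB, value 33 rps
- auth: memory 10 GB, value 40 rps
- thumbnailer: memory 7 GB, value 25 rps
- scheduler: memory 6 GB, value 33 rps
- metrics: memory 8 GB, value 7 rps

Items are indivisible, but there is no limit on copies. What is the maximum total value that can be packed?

Best value-per-unit is scheduler at 33/6, and filling with it alone uses memory 4×6=24. No mix of the others beats 4×33 = 132.

132 rps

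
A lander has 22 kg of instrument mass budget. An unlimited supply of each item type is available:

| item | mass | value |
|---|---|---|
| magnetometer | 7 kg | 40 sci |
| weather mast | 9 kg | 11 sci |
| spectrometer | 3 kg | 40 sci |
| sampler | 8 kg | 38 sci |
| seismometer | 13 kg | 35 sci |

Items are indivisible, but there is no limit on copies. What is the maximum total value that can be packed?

Best value-per-unit is spectrometer at 40/3, and filling with it alone uses mass 7×3=21. No mix of the others beats 7×40 = 280.

280 sci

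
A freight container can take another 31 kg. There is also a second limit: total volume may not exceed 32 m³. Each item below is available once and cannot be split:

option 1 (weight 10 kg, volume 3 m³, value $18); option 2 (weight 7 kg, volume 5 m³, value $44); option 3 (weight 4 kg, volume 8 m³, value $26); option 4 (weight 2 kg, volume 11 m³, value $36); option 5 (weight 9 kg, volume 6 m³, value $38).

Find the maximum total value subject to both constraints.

Feasible sets respecting both limits:
- option 2+option 3+option 4+option 5: weight 22, volume 30, value 144
- option 1+option 2+option 4+option 5: weight 28, volume 25, value 136
- option 1+option 2+option 3+option 5: weight 30, volume 22, value 126
- option 1+option 2+option 3+option 4: weight 23, volume 27, value 124
Best: $144.

$144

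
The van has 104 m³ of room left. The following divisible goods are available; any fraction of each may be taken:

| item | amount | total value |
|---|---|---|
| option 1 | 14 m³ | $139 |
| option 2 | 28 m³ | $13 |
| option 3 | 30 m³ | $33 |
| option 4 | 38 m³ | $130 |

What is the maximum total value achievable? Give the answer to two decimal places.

312.21

Take in order of value per unit:
- option 1 (139/14 per unit): all 14 → value 139, running total 139.00
- option 4 (130/38 per unit): all 38 → value 130, running total 269.00
- option 3 (33/30 per unit): all 30 → value 33, running total 302.00
- option 2 (13/28 per unit): 22 of 28 → value 22×13/28 = 10.2143, running total 312.21
Total 312.21.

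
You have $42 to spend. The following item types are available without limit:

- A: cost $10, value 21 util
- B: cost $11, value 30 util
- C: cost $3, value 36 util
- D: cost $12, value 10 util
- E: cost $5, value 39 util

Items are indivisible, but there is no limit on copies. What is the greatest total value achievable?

Best value-per-unit is C at 36/3, and filling with it alone uses cost 14×3=42. No mix of the others beats 14×36 = 504.

504 util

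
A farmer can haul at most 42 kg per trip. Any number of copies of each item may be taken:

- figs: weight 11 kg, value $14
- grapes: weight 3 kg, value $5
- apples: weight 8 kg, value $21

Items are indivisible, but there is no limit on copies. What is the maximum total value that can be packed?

Best value-per-unit is apples at 21/8, and filling with it alone uses weight 5×8=40. No mix of the others beats 5×21 = 105.

$105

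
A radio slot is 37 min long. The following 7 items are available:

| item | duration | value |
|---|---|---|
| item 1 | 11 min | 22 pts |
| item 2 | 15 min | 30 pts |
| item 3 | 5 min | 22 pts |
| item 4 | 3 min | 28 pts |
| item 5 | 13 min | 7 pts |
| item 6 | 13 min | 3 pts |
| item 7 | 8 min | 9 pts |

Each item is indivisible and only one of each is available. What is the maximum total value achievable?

Check high-value combinations within 37 min:
- item 1+item 2+item 3+item 4: duration 11+15+5+3=34, value 22+30+22+28=102
- item 2+item 3+item 4+item 7: duration 15+5+3+8=31, value 30+22+28+9=89
- item 1+item 2+item 4+item 7: duration 11+15+3+8=37, value 22+30+28+9=89
- item 2+item 3+item 4+item 5: duration 15+5+3+13=36, value 30+22+28+7=87
- item 2+item 3+item 4+item 6: duration 15+5+3+13=36, value 30+22+28+3=83
Best: 102 pts.

102 pts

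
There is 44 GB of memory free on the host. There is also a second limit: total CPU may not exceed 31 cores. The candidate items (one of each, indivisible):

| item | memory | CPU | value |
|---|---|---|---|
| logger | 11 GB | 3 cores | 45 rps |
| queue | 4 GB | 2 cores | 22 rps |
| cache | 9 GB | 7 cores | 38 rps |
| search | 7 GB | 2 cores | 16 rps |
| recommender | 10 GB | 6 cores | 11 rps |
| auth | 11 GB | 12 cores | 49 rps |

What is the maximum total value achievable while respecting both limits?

Feasible sets respecting both limits:
- logger+queue+cache+search+auth: memory 42, CPU 26, value 170
- logger+queue+cache+auth: memory 35, CPU 24, value 154
- logger+cache+search+auth: memory 38, CPU 24, value 148
- logger+cache+recommender+auth: memory 41, CPU 28, value 143
Best: 170 rps.

170 rps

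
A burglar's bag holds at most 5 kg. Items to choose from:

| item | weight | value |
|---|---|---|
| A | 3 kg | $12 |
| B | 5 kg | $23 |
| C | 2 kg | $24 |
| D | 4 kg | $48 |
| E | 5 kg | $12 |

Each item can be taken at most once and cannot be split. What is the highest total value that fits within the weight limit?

$48

Check high-value combinations within 5 kg:
- D: weight 4, value 48
- A+C: weight 3+2=5, value 12+24=36
- C: weight 2, value 24
- B: weight 5, value 23
- A: weight 3, value 12
Best: $48.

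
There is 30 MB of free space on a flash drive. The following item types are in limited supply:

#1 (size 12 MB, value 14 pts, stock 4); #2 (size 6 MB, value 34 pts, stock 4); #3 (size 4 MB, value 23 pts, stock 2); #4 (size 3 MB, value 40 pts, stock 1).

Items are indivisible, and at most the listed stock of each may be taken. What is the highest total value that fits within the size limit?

188 pts

Top feasible selections:
- 3×#2 + 2×#3 + 1×#4: size 29, value 188
- 4×#2 + 1×#4: size 27, value 176
- 3×#2 + 1×#3 + 1×#4: size 25, value 165
Best: 188 pts.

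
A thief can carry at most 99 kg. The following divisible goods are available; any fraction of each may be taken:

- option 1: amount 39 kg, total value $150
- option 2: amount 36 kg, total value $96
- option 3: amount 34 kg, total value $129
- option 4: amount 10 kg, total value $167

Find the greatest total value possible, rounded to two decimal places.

488.67

Take in order of value per unit:
- option 4 (167/10 per unit): all 10 → value 167, running total 167.00
- option 1 (150/39 per unit): all 39 → value 150, running total 317.00
- option 3 (129/34 per unit): all 34 → value 129, running total 446.00
- option 2 (96/36 per unit): 16 of 36 → value 16×96/36 = 42.6667, running total 488.67
Total 488.67.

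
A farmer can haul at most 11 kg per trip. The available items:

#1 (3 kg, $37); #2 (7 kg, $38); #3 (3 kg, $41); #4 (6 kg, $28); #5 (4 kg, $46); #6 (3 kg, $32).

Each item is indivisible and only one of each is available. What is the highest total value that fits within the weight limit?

Check high-value combinations within 11 kg:
- #1+#3+#5: weight 3+3+4=10, value 37+41+46=124
- #3+#5+#6: weight 3+4+3=10, value 41+46+32=119
- #1+#5+#6: weight 3+4+3=10, value 37+46+32=115
- #1+#3+#6: weight 3+3+3=9, value 37+41+32=110
- #3+#5: weight 3+4=7, value 41+46=87
Best: $124.

$124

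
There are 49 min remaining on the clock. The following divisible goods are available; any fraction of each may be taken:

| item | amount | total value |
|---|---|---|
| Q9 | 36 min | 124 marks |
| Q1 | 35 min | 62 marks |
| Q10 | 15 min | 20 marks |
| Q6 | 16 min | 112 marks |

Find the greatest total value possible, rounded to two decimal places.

225.67

Take in order of value per unit:
- Q6 (112/16 per unit): all 16 → value 112, running total 112.00
- Q9 (124/36 per unit): 33 of 36 → value 33×124/36 = 113.6667, running total 225.67
Total 225.67.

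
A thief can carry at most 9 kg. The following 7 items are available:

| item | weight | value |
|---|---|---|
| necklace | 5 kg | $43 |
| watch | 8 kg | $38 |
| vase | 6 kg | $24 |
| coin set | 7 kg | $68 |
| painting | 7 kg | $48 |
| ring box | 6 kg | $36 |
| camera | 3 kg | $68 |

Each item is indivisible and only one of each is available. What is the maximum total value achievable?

$111

Check high-value combinations within 9 kg:
- necklace+camera: weight 5+3=8, value 43+68=111
- ring box+camera: weight 6+3=9, value 36+68=104
- vase+camera: weight 6+3=9, value 24+68=92
- camera: weight 3, value 68
- coin set: weight 7, value 68
Best: $111.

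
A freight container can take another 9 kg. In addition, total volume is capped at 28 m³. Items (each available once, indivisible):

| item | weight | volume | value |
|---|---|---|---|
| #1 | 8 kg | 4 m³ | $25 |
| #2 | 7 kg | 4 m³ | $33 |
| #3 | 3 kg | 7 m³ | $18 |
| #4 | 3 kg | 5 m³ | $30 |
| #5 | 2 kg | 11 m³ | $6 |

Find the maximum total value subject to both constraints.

$54

Feasible sets respecting both limits:
- #3+#4+#5: weight 8, volume 23, value 54
- #3+#4: weight 6, volume 12, value 48
- #2+#5: weight 9, volume 15, value 39
- #4+#5: weight 5, volume 16, value 36
Best: $54.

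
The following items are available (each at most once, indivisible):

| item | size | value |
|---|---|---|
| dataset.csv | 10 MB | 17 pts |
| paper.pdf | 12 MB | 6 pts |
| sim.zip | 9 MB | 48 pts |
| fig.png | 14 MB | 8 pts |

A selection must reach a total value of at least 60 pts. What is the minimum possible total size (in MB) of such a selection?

Subsets with value ≥ 60, sorted by total size:
- dataset.csv+sim.zip: size 19, value 65
- dataset.csv+paper.pdf+sim.zip: size 31, value 71
Minimum size: 19 MB.

19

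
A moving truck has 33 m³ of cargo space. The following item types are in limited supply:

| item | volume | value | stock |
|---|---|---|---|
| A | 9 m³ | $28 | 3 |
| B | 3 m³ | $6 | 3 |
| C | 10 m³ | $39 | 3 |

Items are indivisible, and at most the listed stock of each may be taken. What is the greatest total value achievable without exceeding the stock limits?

Best selections within volume 33 and stock limits:
- 1×B + 3×C: volume 33, value 123
- 3×C: volume 30, value 117
- 1×A + 1×B + 2×C: volume 32, value 112
Best: $123.

$123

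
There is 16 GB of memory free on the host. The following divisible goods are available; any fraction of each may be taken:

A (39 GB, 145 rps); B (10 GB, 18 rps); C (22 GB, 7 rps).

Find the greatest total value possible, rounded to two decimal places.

59.49

Take in order of value per unit:
- A (145/39 per unit): 16 of 39 → value 16×145/39 = 59.4872, running total 59.49
Total 59.49.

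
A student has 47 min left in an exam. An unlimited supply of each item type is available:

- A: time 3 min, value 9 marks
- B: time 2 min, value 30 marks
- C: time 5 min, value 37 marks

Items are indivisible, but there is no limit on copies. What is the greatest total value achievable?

690 marks

Best value-per-unit is B at 30/2, and filling with it alone uses time 23×2=46. No mix of the others beats 23×30 = 690.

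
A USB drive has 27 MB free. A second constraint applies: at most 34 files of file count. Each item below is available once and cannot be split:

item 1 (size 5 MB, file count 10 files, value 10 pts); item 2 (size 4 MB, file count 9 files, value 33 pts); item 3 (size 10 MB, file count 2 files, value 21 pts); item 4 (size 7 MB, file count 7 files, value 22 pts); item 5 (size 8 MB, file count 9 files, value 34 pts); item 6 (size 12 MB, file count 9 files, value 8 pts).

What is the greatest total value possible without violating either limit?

Feasible sets respecting both limits:
- item 1+item 2+item 3+item 5: size 27, file count 30, value 98
- item 2+item 4+item 5: size 19, file count 25, value 89
- item 2+item 3+item 5: size 22, file count 20, value 88
- item 1+item 2+item 3+item 4: size 26, file count 28, value 86
Best: 98 pts.

98 pts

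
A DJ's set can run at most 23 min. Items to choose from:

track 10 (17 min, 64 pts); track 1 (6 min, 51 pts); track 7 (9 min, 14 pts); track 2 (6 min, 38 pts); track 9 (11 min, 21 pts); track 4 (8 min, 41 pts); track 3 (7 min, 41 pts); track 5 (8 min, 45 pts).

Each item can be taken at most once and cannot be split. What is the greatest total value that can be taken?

137 pts

This is a 0/1 knapsack; check combinations near the capacity.
- track 1+track 3+track 5: duration 6+7+8=21, value 51+41+45=137
- track 1+track 4+track 5: duration 6+8+8=22, value 51+41+45=137
- track 1+track 2+track 5: duration 6+6+8=20, value 51+38+45=134
Best: 137 pts.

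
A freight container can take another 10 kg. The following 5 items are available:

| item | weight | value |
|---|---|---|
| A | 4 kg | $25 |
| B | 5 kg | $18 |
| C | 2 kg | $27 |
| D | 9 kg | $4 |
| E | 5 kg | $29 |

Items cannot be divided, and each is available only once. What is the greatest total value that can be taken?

$56

Check high-value combinations within 10 kg:
- C+E: weight 2+5=7, value 27+29=56
- A+E: weight 4+5=9, value 25+29=54
- A+C: weight 4+2=6, value 25+27=52
- B+E: weight 5+5=10, value 18+29=47
Best: $56.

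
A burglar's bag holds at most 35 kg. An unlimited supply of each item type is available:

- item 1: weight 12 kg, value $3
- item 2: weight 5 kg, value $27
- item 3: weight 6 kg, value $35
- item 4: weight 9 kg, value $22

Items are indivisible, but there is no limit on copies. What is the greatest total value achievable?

$202

Best value-per-unit is item 3 at 35/6; filling with it alone gives 5×35 = 175.
Optimal mix: 1×item 2 + 5×item 3 → weight 35, value 202.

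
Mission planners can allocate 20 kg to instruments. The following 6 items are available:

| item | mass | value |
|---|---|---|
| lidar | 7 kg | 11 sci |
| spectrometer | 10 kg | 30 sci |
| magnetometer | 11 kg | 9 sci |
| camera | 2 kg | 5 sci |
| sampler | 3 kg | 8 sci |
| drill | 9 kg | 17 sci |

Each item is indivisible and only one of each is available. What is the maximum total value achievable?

49 sci

Check high-value combinations within 20 kg:
- lidar+spectrometer+sampler: mass 7+10+3=20, value 11+30+8=49
- spectrometer+drill: mass 10+9=19, value 30+17=47
- lidar+spectrometer+camera: mass 7+10+2=19, value 11+30+5=46
- spectrometer+camera+sampler: mass 10+2+3=15, value 30+5+8=43
- lidar+spectrometer: mass 7+10=17, value 11+30=41
Best: 49 sci.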